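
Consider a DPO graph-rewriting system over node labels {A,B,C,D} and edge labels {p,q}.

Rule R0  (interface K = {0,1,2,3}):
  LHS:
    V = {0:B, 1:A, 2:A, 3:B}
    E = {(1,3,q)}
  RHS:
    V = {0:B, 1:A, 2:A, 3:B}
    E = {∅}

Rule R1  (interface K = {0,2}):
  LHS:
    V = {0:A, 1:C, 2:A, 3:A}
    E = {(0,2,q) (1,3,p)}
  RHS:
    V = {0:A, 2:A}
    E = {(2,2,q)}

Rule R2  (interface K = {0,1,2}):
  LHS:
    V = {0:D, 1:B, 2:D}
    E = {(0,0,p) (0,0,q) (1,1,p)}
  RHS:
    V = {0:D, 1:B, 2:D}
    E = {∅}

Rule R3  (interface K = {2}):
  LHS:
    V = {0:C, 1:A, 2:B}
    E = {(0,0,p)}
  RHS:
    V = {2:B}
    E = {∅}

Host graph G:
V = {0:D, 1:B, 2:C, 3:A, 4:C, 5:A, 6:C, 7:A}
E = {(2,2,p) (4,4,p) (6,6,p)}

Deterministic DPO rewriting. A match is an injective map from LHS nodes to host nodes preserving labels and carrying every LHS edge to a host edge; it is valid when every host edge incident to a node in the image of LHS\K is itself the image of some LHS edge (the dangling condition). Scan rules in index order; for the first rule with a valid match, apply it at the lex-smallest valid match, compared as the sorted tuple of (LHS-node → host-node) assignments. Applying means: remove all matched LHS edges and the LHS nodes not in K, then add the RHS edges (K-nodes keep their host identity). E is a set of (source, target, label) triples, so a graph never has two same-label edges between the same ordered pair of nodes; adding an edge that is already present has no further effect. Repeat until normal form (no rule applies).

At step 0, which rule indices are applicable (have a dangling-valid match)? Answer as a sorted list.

R0: no valid match — LHS pattern not found
R1: no valid match — LHS pattern not found
R2: no valid match — LHS pattern not found
R3: 9 valid matches — {0↦2, 1↦3, 2↦1}, {0↦2, 1↦5, 2↦1}, {0↦2, 1↦7, 2↦1} (+6 more)

Answer: [R3]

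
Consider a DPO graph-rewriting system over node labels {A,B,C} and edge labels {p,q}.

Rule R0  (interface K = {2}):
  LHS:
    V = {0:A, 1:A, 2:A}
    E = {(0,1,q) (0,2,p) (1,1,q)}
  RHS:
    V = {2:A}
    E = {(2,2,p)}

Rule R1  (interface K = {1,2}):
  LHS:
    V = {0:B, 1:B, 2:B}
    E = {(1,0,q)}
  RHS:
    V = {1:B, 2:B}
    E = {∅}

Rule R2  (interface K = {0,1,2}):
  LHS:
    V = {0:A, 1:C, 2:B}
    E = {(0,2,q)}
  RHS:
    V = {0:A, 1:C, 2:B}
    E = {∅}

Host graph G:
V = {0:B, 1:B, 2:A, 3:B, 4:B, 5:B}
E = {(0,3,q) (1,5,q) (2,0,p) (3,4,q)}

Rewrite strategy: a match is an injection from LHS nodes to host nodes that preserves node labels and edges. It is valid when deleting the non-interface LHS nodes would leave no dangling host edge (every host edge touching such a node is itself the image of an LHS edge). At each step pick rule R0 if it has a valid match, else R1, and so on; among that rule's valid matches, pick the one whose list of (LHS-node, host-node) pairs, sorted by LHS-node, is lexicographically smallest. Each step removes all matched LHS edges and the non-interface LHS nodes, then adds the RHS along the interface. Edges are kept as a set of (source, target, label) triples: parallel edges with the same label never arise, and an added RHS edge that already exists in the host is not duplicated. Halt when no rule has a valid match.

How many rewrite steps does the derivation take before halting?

Answer: 3

Steps:
start.  V:6 E:4  edges: 0-q->3 1-q->5 2-p->0 3-q->4
1. fire R1 via {0↦4, 1↦3, 2↦0}  →  V:5 E:3  edges: 0-q->3 1-q->5 2-p->0
2. fire R1 via {0↦3, 1↦0, 2↦1}  →  V:4 E:2  edges: 1-q->5 2-p->0
3. fire R1 via {0↦5, 1↦1, 2↦0}  →  V:3 E:1  edges: 2-p->0
normal form: no rule applies after step 3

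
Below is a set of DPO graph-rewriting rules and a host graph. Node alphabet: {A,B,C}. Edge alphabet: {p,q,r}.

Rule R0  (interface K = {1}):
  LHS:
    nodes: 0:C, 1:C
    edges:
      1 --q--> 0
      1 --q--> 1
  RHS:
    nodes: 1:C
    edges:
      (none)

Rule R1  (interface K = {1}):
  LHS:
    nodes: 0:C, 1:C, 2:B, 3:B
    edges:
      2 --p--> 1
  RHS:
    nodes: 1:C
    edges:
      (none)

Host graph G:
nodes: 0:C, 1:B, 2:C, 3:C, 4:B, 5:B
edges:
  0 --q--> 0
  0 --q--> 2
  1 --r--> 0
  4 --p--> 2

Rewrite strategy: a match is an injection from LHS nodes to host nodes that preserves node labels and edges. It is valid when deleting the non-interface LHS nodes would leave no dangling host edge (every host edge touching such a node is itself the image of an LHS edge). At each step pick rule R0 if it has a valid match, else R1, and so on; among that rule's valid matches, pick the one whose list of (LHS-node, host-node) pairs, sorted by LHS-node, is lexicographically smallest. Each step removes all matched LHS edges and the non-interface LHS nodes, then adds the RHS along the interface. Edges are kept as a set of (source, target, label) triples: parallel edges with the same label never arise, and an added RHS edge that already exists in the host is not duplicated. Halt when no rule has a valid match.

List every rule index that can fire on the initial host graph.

R0: no valid match — 1 raw match, all fail dangling condition
R1: 1 valid match — {0↦3, 1↦2, 2↦4, 3↦5}

Answer: [R1]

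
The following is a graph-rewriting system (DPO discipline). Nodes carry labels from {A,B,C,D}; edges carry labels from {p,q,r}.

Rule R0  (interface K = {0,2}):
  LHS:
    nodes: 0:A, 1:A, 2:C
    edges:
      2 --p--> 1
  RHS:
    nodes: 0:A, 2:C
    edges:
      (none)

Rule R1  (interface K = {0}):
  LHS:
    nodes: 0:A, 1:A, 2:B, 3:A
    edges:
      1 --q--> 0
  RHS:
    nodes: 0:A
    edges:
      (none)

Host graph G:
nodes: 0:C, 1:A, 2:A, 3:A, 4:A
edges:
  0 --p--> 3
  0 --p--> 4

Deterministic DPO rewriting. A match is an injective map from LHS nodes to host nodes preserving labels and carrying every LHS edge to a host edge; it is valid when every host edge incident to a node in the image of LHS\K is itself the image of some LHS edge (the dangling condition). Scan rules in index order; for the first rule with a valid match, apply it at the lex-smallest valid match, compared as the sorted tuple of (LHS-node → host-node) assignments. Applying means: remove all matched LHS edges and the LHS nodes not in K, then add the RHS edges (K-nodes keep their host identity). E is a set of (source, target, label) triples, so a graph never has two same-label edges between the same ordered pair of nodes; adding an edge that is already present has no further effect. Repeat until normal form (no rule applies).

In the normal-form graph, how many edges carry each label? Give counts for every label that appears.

Answer: (no edges)

Derivation:
start.  V:5 E:2  edges: 0-p->3 0-p->4
1. fire R0 via {0↦1, 1↦3, 2↦0}  →  V:4 E:1  edges: 0-p->4
2. fire R0 via {0↦1, 1↦4, 2↦0}  →  V:3 E:0  edges: ∅
normal form: no rule applies after step 2
NF edges: []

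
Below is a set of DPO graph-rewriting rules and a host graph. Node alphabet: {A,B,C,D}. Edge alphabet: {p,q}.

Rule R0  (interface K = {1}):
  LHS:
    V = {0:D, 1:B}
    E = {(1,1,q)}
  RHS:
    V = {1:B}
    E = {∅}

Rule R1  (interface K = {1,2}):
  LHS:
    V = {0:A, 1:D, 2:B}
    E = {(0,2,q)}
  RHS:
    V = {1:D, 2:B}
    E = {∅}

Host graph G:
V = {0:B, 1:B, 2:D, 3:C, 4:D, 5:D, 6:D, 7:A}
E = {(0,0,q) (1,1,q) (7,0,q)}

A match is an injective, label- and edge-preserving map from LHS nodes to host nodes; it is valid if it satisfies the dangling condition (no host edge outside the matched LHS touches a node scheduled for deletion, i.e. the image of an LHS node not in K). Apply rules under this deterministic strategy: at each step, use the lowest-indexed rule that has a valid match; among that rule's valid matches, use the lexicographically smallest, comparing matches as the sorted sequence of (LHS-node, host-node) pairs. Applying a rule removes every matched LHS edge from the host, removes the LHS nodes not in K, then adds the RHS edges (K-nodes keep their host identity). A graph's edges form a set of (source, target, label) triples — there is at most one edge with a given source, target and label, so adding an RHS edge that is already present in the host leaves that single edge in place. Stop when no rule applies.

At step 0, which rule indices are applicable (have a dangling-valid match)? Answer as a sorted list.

Answer: [R0,R1]

Steps:
R0: 8 valid matches — {0↦2, 1↦0}, {0↦2, 1↦1}, {0↦4, 1↦0} (+5 more)
R1: 4 valid matches — {0↦7, 1↦2, 2↦0}, {0↦7, 1↦4, 2↦0}, {0↦7, 1↦5, 2↦0} (+1 more)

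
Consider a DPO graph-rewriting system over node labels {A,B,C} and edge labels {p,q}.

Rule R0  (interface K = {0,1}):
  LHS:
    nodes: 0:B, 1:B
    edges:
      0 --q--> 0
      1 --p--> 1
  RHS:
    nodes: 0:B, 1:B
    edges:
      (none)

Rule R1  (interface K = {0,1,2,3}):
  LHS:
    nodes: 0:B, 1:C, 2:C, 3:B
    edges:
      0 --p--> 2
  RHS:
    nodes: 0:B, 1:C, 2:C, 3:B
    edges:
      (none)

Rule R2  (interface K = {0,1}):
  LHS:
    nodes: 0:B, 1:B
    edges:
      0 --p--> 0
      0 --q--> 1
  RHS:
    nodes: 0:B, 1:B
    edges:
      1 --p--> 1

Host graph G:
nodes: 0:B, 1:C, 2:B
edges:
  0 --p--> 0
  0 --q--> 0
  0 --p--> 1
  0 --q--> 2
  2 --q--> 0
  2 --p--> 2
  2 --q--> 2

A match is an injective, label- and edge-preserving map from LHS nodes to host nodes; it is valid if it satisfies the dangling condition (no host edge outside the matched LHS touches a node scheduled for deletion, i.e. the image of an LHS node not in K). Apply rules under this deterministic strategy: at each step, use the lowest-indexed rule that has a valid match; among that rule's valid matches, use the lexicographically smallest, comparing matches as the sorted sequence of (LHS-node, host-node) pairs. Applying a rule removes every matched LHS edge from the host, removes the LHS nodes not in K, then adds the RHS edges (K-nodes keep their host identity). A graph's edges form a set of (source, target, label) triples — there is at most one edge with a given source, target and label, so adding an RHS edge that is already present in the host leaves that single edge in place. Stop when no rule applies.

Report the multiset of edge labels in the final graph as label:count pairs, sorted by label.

Answer: p:1 q:2

Steps:
[0] host  ⇒  3 nodes, 7 edges  {0-p->0 0-q->0 0-p->1 0-q->2 2-q->0 2-p->2 2-q->2}
[1] R0 @ {0↦0, 1↦2}  ⇒  3 nodes, 5 edges  {0-p->0 0-p->1 0-q->2 2-q->0 2-q->2}
[2] R0 @ {0↦2, 1↦0}  ⇒  3 nodes, 3 edges  {0-p->1 0-q->2 2-q->0}
final graph: no rule applies after step 2
NF edges: [(0, 1, 'p'), (0, 2, 'q'), (2, 0, 'q')]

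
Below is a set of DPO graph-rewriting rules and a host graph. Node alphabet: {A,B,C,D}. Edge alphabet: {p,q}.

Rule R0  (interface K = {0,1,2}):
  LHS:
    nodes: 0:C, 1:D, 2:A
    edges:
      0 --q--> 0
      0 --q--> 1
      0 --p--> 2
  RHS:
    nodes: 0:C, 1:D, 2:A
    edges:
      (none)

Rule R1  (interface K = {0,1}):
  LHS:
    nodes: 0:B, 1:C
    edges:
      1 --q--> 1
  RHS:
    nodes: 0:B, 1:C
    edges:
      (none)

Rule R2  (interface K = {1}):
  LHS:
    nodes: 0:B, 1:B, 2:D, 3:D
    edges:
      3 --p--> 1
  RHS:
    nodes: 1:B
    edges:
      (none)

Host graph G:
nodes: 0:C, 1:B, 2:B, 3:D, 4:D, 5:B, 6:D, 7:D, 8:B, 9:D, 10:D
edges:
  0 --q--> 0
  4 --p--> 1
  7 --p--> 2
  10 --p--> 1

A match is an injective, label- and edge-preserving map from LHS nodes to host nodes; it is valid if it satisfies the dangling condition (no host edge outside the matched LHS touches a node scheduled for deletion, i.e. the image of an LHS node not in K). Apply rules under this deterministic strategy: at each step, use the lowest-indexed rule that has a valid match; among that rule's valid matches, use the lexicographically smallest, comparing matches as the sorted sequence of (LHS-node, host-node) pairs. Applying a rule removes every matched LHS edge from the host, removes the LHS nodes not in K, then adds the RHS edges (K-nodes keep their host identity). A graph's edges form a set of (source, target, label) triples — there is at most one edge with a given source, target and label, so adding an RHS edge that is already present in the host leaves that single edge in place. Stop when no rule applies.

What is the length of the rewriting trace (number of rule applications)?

start.  V:11 E:4  edges: 0-q->0 4-p->1 7-p->2 10-p->1
1. fire R1 via {0↦1, 1↦0}  →  V:11 E:3  edges: 4-p->1 7-p->2 10-p->1
2. fire R2 via {0↦5, 1↦1, 2↦3, 3↦4}  →  V:8 E:2  edges: 7-p->2 10-p->1
3. fire R2 via {0↦8, 1↦1, 2↦6, 3↦10}  →  V:5 E:1  edges: 7-p->2
4. fire R2 via {0↦1, 1↦2, 2↦9, 3↦7}  →  V:2 E:0  edges: ∅
halt: no rule applies after step 4

Answer: 4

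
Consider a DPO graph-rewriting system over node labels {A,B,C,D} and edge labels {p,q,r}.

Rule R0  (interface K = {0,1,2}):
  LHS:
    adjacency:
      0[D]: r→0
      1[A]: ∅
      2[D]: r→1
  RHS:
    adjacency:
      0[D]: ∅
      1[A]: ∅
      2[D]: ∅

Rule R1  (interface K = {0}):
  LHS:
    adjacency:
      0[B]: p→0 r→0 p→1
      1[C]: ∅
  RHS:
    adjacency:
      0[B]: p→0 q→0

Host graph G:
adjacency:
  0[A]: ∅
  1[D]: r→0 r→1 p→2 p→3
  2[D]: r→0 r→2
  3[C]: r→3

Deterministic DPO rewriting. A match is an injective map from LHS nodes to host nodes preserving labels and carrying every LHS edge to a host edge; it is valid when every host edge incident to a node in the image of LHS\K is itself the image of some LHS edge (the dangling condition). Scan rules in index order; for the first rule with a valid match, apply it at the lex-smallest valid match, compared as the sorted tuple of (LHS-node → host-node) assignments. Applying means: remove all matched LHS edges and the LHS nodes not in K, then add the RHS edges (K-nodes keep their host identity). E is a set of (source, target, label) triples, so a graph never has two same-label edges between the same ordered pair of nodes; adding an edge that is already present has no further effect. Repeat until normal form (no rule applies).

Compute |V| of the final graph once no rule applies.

Answer: 4

Rewrite trace:
start.  V:4 E:7  edges: 1-r->0 1-r->1 1-p->2 1-p->3 2-r->0 2-r->2 3-r->3
1. fire R0 via {0↦1, 1↦0, 2↦2}  →  V:4 E:5  edges: 1-r->0 1-p->2 1-p->3 2-r->2 3-r->3
2. fire R0 via {0↦2, 1↦0, 2↦1}  →  V:4 E:3  edges: 1-p->2 1-p->3 3-r->3
normal form: no rule applies after step 2
NF nodes: {0:A, 1:D, 2:D, 3:C}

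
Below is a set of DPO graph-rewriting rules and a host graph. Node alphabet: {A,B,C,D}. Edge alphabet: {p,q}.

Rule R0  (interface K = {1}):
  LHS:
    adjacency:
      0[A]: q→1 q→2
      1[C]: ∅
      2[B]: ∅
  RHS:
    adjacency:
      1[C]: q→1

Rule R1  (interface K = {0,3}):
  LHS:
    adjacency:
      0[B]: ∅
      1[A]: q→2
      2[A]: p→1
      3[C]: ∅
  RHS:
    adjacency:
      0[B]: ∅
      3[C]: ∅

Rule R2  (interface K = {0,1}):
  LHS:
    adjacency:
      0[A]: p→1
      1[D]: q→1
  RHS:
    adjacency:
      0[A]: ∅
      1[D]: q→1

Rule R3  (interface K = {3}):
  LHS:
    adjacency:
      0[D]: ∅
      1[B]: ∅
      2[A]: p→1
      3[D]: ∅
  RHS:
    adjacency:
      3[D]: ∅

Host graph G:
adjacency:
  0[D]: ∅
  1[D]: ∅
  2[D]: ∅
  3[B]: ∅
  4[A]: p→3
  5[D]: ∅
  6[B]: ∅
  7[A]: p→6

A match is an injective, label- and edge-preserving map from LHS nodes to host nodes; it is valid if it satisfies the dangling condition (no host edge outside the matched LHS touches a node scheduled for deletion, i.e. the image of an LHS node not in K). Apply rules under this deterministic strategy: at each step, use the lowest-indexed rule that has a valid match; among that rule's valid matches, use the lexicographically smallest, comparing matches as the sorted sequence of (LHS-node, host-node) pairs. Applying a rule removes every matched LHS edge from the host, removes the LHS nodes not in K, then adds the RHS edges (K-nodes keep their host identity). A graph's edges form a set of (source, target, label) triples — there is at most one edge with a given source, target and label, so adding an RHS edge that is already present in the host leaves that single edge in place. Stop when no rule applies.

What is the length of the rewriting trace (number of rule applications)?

Answer: 2

Steps:
initial: |V|=8 |E|=2  E = 4-p->3 7-p->6
step 1: apply R3 at {0↦0, 1↦3, 2↦4, 3↦1}  → |V|=5 |E|=1  E = 7-p->6
step 2: apply R3 at {0↦1, 1↦6, 2↦7, 3↦2}  → |V|=2 |E|=0  E = ∅
normal form: no rule applies after step 2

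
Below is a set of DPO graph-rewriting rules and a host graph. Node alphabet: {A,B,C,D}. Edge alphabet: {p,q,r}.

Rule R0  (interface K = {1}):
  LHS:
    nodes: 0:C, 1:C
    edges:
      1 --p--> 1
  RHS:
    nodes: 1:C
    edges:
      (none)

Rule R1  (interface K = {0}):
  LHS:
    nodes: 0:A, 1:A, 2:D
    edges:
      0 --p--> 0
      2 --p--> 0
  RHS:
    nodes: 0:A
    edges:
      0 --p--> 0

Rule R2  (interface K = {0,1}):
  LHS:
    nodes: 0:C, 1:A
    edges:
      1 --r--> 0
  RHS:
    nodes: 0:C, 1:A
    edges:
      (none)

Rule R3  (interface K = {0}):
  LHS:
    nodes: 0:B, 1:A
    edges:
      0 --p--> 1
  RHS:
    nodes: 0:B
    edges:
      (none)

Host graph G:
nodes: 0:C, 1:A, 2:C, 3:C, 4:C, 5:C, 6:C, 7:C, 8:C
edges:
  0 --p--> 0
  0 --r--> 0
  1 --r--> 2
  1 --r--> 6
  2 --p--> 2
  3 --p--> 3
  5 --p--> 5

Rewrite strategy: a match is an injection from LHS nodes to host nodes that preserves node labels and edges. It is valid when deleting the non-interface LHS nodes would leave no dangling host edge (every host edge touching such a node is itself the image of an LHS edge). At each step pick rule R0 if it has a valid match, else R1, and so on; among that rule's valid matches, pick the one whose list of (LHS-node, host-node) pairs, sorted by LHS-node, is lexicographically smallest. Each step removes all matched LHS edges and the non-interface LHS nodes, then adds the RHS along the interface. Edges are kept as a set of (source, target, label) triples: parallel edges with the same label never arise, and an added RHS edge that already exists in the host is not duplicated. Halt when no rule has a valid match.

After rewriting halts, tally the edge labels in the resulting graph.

[0] host  ⇒  9 nodes, 7 edges  {0-p->0 0-r->0 1-r->2 1-r->6 2-p->2 3-p->3 5-p->5}
[1] R0 @ {0↦4, 1↦0}  ⇒  8 nodes, 6 edges  {0-r->0 1-r->2 1-r->6 2-p->2 3-p->3 5-p->5}
[2] R0 @ {0↦7, 1↦2}  ⇒  7 nodes, 5 edges  {0-r->0 1-r->2 1-r->6 3-p->3 5-p->5}
[3] R0 @ {0↦8, 1↦3}  ⇒  6 nodes, 4 edges  {0-r->0 1-r->2 1-r->6 5-p->5}
[4] R0 @ {0↦3, 1↦5}  ⇒  5 nodes, 3 edges  {0-r->0 1-r->2 1-r->6}
[5] R2 @ {0↦2, 1↦1}  ⇒  5 nodes, 2 edges  {0-r->0 1-r->6}
[6] R2 @ {0↦6, 1↦1}  ⇒  5 nodes, 1 edges  {0-r->0}
final graph: no rule applies after step 6
NF edges: [(0, 0, 'r')]

Answer: r:1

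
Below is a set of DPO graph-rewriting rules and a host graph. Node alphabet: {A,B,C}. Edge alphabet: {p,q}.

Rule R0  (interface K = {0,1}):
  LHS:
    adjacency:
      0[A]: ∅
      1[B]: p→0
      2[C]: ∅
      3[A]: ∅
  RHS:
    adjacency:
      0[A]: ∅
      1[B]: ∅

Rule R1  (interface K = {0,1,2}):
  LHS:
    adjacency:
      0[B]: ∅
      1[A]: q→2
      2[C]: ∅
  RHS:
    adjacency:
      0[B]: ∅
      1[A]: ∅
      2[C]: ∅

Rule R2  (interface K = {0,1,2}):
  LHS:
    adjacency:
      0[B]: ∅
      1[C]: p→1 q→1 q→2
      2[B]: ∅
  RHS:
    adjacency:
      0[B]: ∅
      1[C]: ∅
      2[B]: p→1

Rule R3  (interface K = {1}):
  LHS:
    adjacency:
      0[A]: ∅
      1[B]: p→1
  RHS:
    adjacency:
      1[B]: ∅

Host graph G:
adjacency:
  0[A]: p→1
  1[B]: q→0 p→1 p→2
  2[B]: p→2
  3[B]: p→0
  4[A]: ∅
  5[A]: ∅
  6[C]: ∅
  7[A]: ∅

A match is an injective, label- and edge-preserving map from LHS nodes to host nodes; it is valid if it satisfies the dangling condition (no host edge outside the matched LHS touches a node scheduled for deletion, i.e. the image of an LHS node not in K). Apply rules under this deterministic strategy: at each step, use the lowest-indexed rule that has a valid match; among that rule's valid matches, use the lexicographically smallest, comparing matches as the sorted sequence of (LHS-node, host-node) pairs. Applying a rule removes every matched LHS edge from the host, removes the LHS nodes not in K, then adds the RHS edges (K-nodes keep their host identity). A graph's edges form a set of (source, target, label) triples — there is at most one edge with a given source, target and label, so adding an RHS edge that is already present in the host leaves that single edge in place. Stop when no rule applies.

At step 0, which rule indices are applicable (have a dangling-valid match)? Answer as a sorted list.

Answer: [R0,R3]

Steps:
R0: 3 valid matches — {0↦0, 1↦3, 2↦6, 3↦4}, {0↦0, 1↦3, 2↦6, 3↦5}, {0↦0, 1↦3, 2↦6, 3↦7}
R1: no valid match — LHS pattern not found
R2: no valid match — LHS pattern not found
R3: 6 valid matches — {0↦4, 1↦1}, {0↦4, 1↦2}, {0↦5, 1↦1} (+3 more)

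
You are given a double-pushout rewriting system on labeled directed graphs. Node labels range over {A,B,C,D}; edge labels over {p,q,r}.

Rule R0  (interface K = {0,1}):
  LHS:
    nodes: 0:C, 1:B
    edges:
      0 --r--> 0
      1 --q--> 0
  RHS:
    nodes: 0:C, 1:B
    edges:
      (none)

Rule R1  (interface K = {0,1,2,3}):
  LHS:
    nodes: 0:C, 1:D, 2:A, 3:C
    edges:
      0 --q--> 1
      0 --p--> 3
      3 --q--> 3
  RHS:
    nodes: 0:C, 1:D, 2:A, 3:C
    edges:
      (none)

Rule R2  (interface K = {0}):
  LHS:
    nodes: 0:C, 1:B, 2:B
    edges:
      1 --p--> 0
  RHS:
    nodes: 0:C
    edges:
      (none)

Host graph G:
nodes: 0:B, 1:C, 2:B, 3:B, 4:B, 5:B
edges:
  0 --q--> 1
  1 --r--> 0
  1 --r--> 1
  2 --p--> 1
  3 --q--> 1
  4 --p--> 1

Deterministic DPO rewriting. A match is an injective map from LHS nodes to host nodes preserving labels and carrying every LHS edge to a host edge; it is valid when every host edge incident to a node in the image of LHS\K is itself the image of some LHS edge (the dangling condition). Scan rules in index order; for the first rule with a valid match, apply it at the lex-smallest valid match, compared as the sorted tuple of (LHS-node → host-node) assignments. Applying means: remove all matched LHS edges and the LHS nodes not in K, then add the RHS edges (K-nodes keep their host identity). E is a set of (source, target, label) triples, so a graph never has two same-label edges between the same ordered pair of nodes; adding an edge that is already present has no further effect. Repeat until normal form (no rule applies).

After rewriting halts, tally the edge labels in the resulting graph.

Answer: p:1 q:1 r:1

Derivation:
initial: |V|=6 |E|=6  E = 0-q->1 1-r->0 1-r->1 2-p->1 3-q->1 4-p->1
step 1: apply R0 at {0↦1, 1↦0}  → |V|=6 |E|=4  E = 1-r->0 2-p->1 3-q->1 4-p->1
step 2: apply R2 at {0↦1, 1↦2, 2↦5}  → |V|=4 |E|=3  E = 1-r->0 3-q->1 4-p->1
normal form: no rule applies after step 2
NF edges: [(1, 0, 'r'), (3, 1, 'q'), (4, 1, 'p')]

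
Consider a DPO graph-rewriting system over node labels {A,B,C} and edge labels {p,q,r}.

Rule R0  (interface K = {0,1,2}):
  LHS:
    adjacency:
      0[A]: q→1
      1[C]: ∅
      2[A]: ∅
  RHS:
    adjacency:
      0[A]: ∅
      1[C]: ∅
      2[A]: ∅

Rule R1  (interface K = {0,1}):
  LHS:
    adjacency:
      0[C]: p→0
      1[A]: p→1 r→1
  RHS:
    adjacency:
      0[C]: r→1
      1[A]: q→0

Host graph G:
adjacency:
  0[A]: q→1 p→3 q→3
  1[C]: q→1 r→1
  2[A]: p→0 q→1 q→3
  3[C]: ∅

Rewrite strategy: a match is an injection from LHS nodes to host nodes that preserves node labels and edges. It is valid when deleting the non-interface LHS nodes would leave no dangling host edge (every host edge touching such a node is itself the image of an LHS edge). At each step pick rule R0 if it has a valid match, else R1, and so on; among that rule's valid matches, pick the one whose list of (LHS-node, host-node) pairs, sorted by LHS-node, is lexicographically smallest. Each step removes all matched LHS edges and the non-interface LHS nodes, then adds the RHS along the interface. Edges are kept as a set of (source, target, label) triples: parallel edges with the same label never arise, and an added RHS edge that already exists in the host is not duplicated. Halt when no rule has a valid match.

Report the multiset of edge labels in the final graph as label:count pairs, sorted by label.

Answer: p:2 q:1 r:1

Rewrite trace:
start.  V:4 E:8  edges: 0-q->1 0-p->3 0-q->3 1-q->1 1-r->1 2-p->0 2-q->1 2-q->3
1. fire R0 via {0↦0, 1↦1, 2↦2}  →  V:4 E:7  edges: 0-p->3 0-q->3 1-q->1 1-r->1 2-p->0 2-q->1 2-q->3
2. fire R0 via {0↦0, 1↦3, 2↦2}  →  V:4 E:6  edges: 0-p->3 1-q->1 1-r->1 2-p->0 2-q->1 2-q->3
3. fire R0 via {0↦2, 1↦1, 2↦0}  →  V:4 E:5  edges: 0-p->3 1-q->1 1-r->1 2-p->0 2-q->3
4. fire R0 via {0↦2, 1↦3, 2↦0}  →  V:4 E:4  edges: 0-p->3 1-q->1 1-r->1 2-p->0
halt: no rule applies after step 4
NF edges: [(0, 3, 'p'), (1, 1, 'q'), (1, 1, 'r'), (2, 0, 'p')]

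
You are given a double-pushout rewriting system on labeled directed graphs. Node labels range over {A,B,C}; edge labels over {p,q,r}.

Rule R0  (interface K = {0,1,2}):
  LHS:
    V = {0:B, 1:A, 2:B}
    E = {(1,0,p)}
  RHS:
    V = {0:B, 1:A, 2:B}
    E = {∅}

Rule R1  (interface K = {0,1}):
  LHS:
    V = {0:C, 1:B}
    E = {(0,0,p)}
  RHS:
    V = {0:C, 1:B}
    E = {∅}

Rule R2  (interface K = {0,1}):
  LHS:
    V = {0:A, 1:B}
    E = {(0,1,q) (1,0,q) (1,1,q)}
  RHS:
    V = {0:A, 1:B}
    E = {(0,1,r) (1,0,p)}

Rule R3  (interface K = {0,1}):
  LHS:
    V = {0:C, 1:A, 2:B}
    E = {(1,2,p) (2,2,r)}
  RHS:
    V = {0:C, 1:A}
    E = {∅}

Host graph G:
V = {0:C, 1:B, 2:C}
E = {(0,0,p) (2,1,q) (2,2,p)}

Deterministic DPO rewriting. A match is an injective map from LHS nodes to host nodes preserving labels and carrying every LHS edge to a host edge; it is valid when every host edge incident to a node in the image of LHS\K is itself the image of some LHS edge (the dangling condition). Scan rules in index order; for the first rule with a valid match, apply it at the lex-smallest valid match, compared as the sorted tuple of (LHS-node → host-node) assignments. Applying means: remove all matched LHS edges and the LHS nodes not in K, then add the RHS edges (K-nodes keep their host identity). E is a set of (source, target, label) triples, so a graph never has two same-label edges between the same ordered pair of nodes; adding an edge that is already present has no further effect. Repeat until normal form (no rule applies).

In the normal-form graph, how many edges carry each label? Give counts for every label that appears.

start.  V:3 E:3  edges: 0-p->0 2-q->1 2-p->2
1. fire R1 via {0↦0, 1↦1}  →  V:3 E:2  edges: 2-q->1 2-p->2
2. fire R1 via {0↦2, 1↦1}  →  V:3 E:1  edges: 2-q->1
halt: no rule applies after step 2
NF edges: [(2, 1, 'q')]

Answer: q:1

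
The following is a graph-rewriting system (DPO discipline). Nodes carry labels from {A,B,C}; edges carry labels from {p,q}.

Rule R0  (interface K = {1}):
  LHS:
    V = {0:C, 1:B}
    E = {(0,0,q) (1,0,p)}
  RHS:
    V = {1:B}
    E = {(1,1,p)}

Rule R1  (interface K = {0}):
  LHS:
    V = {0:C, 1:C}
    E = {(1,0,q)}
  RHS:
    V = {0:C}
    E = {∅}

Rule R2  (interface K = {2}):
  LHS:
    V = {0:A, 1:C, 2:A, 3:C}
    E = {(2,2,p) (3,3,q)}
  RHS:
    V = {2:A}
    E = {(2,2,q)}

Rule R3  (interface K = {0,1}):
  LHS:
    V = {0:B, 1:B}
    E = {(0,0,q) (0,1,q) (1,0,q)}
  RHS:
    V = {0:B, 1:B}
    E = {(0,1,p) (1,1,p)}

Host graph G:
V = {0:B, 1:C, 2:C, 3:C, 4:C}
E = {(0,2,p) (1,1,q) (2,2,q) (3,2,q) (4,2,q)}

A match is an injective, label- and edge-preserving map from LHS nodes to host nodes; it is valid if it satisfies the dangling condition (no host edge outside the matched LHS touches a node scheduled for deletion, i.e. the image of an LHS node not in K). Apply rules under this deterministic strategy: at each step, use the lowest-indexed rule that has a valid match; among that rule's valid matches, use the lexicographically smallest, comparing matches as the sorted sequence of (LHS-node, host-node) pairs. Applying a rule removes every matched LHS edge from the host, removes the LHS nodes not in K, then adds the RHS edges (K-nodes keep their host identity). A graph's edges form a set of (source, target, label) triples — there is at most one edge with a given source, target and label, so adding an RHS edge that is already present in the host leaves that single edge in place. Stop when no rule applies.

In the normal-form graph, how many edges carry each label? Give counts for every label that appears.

[0] host  ⇒  5 nodes, 5 edges  {0-p->2 1-q->1 2-q->2 3-q->2 4-q->2}
[1] R1 @ {0↦2, 1↦3}  ⇒  4 nodes, 4 edges  {0-p->2 1-q->1 2-q->2 4-q->2}
[2] R1 @ {0↦2, 1↦4}  ⇒  3 nodes, 3 edges  {0-p->2 1-q->1 2-q->2}
[3] R0 @ {0↦2, 1↦0}  ⇒  2 nodes, 2 edges  {0-p->0 1-q->1}
normal form: no rule applies after step 3
NF edges: [(0, 0, 'p'), (1, 1, 'q')]

Answer: p:1 q:1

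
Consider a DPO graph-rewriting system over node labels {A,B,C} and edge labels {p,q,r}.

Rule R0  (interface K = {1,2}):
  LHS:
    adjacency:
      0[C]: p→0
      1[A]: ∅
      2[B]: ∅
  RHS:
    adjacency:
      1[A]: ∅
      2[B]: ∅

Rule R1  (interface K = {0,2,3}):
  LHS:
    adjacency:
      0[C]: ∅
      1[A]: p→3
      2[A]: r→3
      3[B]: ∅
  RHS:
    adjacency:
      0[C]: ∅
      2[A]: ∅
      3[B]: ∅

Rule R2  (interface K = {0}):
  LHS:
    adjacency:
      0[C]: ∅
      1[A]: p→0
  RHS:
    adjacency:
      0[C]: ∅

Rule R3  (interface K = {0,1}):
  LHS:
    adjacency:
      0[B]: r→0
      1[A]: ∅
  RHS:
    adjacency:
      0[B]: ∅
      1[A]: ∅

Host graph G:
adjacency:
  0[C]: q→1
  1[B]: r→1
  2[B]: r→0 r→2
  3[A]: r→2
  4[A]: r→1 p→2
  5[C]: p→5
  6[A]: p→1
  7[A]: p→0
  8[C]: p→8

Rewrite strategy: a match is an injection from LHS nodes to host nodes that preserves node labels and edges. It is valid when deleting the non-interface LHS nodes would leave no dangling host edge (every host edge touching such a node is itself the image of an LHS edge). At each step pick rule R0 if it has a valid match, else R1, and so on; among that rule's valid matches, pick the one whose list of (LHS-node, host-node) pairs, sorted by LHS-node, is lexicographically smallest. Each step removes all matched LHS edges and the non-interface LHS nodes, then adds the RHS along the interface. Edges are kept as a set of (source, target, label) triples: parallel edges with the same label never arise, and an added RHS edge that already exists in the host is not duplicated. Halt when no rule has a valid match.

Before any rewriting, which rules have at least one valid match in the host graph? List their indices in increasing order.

R0: 16 valid matches — {0↦5, 1↦3, 2↦1}, {0↦5, 1↦3, 2↦2}, {0↦5, 1↦4, 2↦1} (+13 more)
R1: 3 valid matches — {0↦0, 1↦6, 2↦4, 3↦1}, {0↦5, 1↦6, 2↦4, 3↦1}, {0↦8, 1↦6, 2↦4, 3↦1}
R2: 1 valid match — {0↦0, 1↦7}
R3: 8 valid matches — {0↦1, 1↦3}, {0↦1, 1↦4}, {0↦1, 1↦6} (+5 more)

Answer: [R0,R1,R2,R3]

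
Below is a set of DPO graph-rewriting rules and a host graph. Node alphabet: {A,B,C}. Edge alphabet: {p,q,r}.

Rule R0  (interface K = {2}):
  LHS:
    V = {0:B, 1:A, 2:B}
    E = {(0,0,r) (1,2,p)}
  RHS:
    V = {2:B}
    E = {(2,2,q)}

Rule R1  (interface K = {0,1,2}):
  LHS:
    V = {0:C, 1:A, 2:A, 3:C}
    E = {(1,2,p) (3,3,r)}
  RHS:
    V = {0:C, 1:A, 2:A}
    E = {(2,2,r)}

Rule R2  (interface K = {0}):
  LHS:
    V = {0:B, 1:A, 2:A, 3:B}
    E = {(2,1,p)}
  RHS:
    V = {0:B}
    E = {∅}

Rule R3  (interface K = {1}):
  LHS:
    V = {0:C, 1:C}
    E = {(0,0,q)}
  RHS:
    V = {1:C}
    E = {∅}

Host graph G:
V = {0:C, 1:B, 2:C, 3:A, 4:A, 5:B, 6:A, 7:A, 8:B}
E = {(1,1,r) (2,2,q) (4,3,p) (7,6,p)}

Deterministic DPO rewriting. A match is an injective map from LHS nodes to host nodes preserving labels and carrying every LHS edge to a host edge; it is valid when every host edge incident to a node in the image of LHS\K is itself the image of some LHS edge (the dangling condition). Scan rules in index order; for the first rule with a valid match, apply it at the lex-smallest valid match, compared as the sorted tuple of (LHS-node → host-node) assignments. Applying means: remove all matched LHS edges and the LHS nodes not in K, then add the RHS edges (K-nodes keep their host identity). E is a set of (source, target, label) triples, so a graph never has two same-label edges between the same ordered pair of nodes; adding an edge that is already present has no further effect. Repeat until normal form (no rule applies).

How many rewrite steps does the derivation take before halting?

[0] host  ⇒  9 nodes, 4 edges  {1-r->1 2-q->2 4-p->3 7-p->6}
[1] R2 @ {0↦1, 1↦3, 2↦4, 3↦5}  ⇒  6 nodes, 3 edges  {1-r->1 2-q->2 7-p->6}
[2] R2 @ {0↦1, 1↦6, 2↦7, 3↦8}  ⇒  3 nodes, 2 edges  {1-r->1 2-q->2}
[3] R3 @ {0↦2, 1↦0}  ⇒  2 nodes, 1 edges  {1-r->1}
halt: no rule applies after step 3

Answer: 3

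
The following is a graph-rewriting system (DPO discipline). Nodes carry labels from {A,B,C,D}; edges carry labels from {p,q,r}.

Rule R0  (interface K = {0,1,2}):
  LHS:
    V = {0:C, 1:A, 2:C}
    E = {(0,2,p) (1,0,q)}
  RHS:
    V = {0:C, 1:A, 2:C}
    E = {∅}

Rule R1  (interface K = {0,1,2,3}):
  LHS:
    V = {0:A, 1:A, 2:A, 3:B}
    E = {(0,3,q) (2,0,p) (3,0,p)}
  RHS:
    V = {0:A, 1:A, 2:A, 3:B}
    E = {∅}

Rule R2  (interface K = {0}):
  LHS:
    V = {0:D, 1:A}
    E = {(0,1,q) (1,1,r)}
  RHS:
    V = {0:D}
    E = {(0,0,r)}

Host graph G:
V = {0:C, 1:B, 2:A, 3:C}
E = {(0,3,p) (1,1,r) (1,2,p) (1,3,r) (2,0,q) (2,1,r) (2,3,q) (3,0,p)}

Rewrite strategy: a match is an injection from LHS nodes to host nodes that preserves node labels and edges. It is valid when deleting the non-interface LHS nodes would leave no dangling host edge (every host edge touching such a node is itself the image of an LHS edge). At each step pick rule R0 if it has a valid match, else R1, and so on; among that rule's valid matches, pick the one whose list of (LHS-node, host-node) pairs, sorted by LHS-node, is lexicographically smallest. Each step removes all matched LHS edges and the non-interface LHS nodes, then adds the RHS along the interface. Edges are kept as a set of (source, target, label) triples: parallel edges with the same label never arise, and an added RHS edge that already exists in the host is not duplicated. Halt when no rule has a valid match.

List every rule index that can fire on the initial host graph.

Answer: [R0]

Steps:
R0: 2 valid matches — {0↦0, 1↦2, 2↦3}, {0↦3, 1↦2, 2↦0}
R1: no valid match — LHS pattern not found
R2: no valid match — LHS pattern not found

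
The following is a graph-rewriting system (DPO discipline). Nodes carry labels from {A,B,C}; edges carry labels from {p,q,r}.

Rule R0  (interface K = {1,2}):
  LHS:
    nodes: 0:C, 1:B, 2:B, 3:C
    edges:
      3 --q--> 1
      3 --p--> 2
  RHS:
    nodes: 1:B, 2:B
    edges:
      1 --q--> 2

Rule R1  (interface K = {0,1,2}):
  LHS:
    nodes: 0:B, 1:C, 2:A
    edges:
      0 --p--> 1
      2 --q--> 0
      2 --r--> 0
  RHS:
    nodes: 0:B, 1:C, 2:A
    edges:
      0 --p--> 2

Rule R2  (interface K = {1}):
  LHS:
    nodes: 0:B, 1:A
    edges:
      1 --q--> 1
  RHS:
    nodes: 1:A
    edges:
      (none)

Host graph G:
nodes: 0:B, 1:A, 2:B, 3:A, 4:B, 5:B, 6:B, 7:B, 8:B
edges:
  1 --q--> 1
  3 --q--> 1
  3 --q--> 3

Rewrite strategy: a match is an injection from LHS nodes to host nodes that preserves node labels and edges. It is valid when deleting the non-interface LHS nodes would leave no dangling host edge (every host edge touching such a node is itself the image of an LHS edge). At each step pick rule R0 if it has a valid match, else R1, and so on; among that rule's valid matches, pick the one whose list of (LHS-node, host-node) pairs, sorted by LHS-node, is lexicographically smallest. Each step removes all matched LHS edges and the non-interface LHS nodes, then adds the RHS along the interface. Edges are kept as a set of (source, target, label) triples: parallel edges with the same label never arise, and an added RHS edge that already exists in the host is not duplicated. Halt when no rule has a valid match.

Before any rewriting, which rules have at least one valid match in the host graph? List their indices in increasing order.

Answer: [R2]

Steps:
R0: no valid match — LHS pattern not found
R1: no valid match — LHS pattern not found
R2: 14 valid matches — {0↦0, 1↦1}, {0↦0, 1↦3}, {0↦2, 1↦1} (+11 more)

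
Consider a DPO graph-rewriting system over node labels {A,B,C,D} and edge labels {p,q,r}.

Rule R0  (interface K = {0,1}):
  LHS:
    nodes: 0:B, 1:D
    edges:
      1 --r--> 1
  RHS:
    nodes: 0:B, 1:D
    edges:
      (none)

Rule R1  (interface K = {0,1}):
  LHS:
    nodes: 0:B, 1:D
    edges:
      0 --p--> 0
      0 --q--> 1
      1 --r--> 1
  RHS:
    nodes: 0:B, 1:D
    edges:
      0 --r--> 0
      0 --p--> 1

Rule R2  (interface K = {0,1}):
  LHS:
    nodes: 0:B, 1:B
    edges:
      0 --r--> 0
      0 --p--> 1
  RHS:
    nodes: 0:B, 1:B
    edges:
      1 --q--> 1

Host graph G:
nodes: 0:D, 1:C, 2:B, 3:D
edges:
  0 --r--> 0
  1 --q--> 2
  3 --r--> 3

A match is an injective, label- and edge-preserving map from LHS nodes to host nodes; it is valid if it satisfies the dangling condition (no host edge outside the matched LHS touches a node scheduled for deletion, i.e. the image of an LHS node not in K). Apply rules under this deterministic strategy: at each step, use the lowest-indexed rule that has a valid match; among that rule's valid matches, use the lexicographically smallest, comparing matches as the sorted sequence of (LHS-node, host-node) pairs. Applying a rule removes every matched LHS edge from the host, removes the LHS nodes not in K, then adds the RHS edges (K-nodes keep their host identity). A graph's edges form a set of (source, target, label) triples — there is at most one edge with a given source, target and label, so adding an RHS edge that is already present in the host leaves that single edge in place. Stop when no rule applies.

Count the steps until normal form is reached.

Answer: 2

Derivation:
initial: |V|=4 |E|=3  E = 0-r->0 1-q->2 3-r->3
step 1: apply R0 at {0↦2, 1↦0}  → |V|=4 |E|=2  E = 1-q->2 3-r->3
step 2: apply R0 at {0↦2, 1↦3}  → |V|=4 |E|=1  E = 1-q->2
normal form: no rule applies after step 2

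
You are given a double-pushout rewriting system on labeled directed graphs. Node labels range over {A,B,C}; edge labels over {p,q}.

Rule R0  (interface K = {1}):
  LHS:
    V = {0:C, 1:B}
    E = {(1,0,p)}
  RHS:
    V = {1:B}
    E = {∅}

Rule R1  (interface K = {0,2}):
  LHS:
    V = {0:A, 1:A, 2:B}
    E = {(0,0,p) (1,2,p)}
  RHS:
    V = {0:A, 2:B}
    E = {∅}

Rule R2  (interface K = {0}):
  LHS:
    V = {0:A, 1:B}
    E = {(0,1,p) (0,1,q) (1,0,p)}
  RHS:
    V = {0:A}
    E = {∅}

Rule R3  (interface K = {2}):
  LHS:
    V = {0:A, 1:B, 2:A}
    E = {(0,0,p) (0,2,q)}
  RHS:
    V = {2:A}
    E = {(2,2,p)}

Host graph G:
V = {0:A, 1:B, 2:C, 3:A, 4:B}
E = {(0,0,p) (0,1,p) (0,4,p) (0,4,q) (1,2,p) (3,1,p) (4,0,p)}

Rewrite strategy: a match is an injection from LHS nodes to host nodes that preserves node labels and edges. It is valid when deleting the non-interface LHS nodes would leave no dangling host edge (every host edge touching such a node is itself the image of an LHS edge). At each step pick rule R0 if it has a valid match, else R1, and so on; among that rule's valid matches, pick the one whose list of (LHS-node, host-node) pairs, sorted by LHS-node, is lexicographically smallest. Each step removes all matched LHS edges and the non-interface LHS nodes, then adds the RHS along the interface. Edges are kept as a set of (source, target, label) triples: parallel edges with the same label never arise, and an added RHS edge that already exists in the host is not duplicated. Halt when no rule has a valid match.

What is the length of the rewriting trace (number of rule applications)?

Answer: 3

Rewrite trace:
start.  V:5 E:7  edges: 0-p->0 0-p->1 0-p->4 0-q->4 1-p->2 3-p->1 4-p->0
1. fire R0 via {0↦2, 1↦1}  →  V:4 E:6  edges: 0-p->0 0-p->1 0-p->4 0-q->4 3-p->1 4-p->0
2. fire R1 via {0↦0, 1↦3, 2↦1}  →  V:3 E:4  edges: 0-p->1 0-p->4 0-q->4 4-p->0
3. fire R2 via {0↦0, 1↦4}  →  V:2 E:1  edges: 0-p->1
final graph: no rule applies after step 3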